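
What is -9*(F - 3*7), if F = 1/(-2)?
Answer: 387/2 ≈ 193.50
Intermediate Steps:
F = -½ ≈ -0.50000
-9*(F - 3*7) = -9*(-½ - 3*7) = -9*(-½ - 21) = -9*(-43/2) = 387/2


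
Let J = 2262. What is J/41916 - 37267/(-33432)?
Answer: 19496509/16682568 ≈ 1.1687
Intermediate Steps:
J/41916 - 37267/(-33432) = 2262/41916 - 37267/(-33432) = 2262*(1/41916) - 37267*(-1/33432) = 377/6986 + 37267/33432 = 19496509/16682568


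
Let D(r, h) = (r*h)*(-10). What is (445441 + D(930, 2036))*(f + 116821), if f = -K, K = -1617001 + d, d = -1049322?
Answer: -51458548564696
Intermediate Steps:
D(r, h) = -10*h*r (D(r, h) = (h*r)*(-10) = -10*h*r)
K = -2666323 (K = -1617001 - 1049322 = -2666323)
f = 2666323 (f = -1*(-2666323) = 2666323)
(445441 + D(930, 2036))*(f + 116821) = (445441 - 10*2036*930)*(2666323 + 116821) = (445441 - 18934800)*2783144 = -18489359*2783144 = -51458548564696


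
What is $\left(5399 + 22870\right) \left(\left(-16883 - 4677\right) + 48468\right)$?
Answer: $760662252$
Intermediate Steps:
$\left(5399 + 22870\right) \left(\left(-16883 - 4677\right) + 48468\right) = 28269 \left(\left(-16883 - 4677\right) + 48468\right) = 28269 \left(-21560 + 48468\right) = 28269 \cdot 26908 = 760662252$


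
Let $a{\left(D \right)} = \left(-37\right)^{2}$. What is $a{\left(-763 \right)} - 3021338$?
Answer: $-3019969$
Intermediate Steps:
$a{\left(D \right)} = 1369$
$a{\left(-763 \right)} - 3021338 = 1369 - 3021338 = -3019969$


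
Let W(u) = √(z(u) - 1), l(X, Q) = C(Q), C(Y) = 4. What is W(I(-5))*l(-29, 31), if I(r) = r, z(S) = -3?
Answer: 8*I ≈ 8.0*I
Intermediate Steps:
l(X, Q) = 4
W(u) = 2*I (W(u) = √(-3 - 1) = √(-4) = 2*I)
W(I(-5))*l(-29, 31) = (2*I)*4 = 8*I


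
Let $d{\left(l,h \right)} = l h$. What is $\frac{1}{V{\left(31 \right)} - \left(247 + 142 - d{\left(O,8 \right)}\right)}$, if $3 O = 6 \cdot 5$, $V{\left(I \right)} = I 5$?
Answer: $- \frac{1}{154} \approx -0.0064935$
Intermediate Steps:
$V{\left(I \right)} = 5 I$
$O = 10$ ($O = \frac{6 \cdot 5}{3} = \frac{1}{3} \cdot 30 = 10$)
$d{\left(l,h \right)} = h l$
$\frac{1}{V{\left(31 \right)} - \left(247 + 142 - d{\left(O,8 \right)}\right)} = \frac{1}{5 \cdot 31 + \left(8 \cdot 10 - \left(247 - -142\right)\right)} = \frac{1}{155 + \left(80 - \left(247 + 142\right)\right)} = \frac{1}{155 + \left(80 - 389\right)} = \frac{1}{155 - 309} = \frac{1}{-154} = - \frac{1}{154}$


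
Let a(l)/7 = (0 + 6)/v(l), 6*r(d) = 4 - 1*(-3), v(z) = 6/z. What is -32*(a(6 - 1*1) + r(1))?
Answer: -3472/3 ≈ -1157.3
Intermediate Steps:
r(d) = 7/6 (r(d) = (4 - 1*(-3))/6 = (4 + 3)/6 = (⅙)*7 = 7/6)
a(l) = 7*l (a(l) = 7*((0 + 6)/((6/l))) = 7*(6*(l/6)) = 7*l)
-32*(a(6 - 1*1) + r(1)) = -32*(7*(6 - 1*1) + 7/6) = -32*(7*(6 - 1) + 7/6) = -32*(7*5 + 7/6) = -32*(35 + 7/6) = -32*217/6 = -3472/3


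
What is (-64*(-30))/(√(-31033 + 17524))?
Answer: -640*I*√1501/1501 ≈ -16.519*I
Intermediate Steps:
(-64*(-30))/(√(-31033 + 17524)) = 1920/(√(-13509)) = 1920/((3*I*√1501)) = 1920*(-I*√1501/4503) = -640*I*√1501/1501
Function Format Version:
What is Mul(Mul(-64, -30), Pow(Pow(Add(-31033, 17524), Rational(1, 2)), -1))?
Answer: Mul(Rational(-640, 1501), I, Pow(1501, Rational(1, 2))) ≈ Mul(-16.519, I)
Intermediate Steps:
Mul(Mul(-64, -30), Pow(Pow(Add(-31033, 17524), Rational(1, 2)), -1)) = Mul(1920, Pow(Pow(-13509, Rational(1, 2)), -1)) = Mul(1920, Pow(Mul(3, I, Pow(1501, Rational(1, 2))), -1)) = Mul(1920, Mul(Rational(-1, 4503), I, Pow(1501, Rational(1, 2)))) = Mul(Rational(-640, 1501), I, Pow(1501, Rational(1, 2)))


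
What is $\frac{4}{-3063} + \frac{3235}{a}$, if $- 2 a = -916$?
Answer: $\frac{9906973}{1402854} \approx 7.062$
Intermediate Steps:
$a = 458$ ($a = \left(- \frac{1}{2}\right) \left(-916\right) = 458$)
$\frac{4}{-3063} + \frac{3235}{a} = \frac{4}{-3063} + \frac{3235}{458} = 4 \left(- \frac{1}{3063}\right) + 3235 \cdot \frac{1}{458} = - \frac{4}{3063} + \frac{3235}{458} = \frac{9906973}{1402854}$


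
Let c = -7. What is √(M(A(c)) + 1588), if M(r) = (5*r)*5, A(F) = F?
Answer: 3*√157 ≈ 37.590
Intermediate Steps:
M(r) = 25*r
√(M(A(c)) + 1588) = √(25*(-7) + 1588) = √(-175 + 1588) = √1413 = 3*√157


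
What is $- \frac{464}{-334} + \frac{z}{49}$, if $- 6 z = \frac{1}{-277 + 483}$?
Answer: $\frac{14050681}{10114188} \approx 1.3892$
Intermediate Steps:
$z = - \frac{1}{1236}$ ($z = - \frac{1}{6 \left(-277 + 483\right)} = - \frac{1}{6 \cdot 206} = \left(- \frac{1}{6}\right) \frac{1}{206} = - \frac{1}{1236} \approx -0.00080906$)
$- \frac{464}{-334} + \frac{z}{49} = - \frac{464}{-334} - \frac{1}{1236 \cdot 49} = \left(-464\right) \left(- \frac{1}{334}\right) - \frac{1}{60564} = \frac{232}{167} - \frac{1}{60564} = \frac{14050681}{10114188}$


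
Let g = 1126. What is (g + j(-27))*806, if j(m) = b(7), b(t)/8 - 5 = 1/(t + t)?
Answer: 6581796/7 ≈ 9.4026e+5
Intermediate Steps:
b(t) = 40 + 4/t (b(t) = 40 + 8/(t + t) = 40 + 8/((2*t)) = 40 + 8*(1/(2*t)) = 40 + 4/t)
j(m) = 284/7 (j(m) = 40 + 4/7 = 284/7)
(g + j(-27))*806 = (1126 + 284/7)*806 = (8166/7)*806 = 6581796/7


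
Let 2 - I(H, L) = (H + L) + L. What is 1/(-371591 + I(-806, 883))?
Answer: -1/372549 ≈ -2.6842e-6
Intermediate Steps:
I(H, L) = 2 - H - 2*L (I(H, L) = 2 - ((H + L) + L) = 2 - (H + 2*L) = 2 + (-H - 2*L) = 2 - H - 2*L)
1/(-371591 + I(-806, 883)) = 1/(-371591 + (2 - 1*(-806) - 2*883)) = 1/(-371591 + (2 + 806 - 1766)) = 1/(-371591 - 958) = 1/(-372549) = -1/372549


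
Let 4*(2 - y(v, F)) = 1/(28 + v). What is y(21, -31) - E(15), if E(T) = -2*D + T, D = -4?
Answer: -4117/196 ≈ -21.005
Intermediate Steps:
y(v, F) = 2 - 1/(4*(28 + v))
E(T) = 8 + T (E(T) = -2*(-4) + T = 8 + T)
y(21, -31) - E(15) = (223 + 8*21)/(4*(28 + 21)) - (8 + 15) = (¼)*(223 + 168)/49 - 1*23 = (¼)*(1/49)*391 - 23 = 391/196 - 23 = -4117/196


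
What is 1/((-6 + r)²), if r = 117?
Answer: 1/12321 ≈ 8.1162e-5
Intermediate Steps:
1/((-6 + r)²) = 1/((-6 + 117)²) = 1/(111²) = 1/12321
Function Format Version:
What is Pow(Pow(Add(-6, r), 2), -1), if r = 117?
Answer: Rational(1, 12321) ≈ 8.1162e-5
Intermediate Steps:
Pow(Pow(Add(-6, r), 2), -1) = Pow(Pow(Add(-6, 117), 2), -1) = Pow(Pow(111, 2), -1) = Pow(12321, -1) = Rational(1, 12321)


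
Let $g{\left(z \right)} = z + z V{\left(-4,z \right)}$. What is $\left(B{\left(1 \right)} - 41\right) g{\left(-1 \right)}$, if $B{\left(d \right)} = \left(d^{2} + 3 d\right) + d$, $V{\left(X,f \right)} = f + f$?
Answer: $-36$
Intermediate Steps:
$V{\left(X,f \right)} = 2 f$
$g{\left(z \right)} = z + 2 z^{2}$ ($g{\left(z \right)} = z + z 2 z = z + 2 z^{2}$)
$B{\left(d \right)} = d^{2} + 4 d$
$\left(B{\left(1 \right)} - 41\right) g{\left(-1 \right)} = \left(1 \left(4 + 1\right) - 41\right) \left(- (1 + 2 \left(-1\right))\right) = \left(1 \cdot 5 - 41\right) \left(- (1 - 2)\right) = \left(5 - 41\right) \left(\left(-1\right) \left(-1\right)\right) = \left(-36\right) 1 = -36$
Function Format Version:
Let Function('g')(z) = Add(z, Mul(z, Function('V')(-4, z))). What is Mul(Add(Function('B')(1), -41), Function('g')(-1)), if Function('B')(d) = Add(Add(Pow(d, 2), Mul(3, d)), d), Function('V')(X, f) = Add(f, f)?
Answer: -36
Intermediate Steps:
Function('V')(X, f) = Mul(2, f)
Function('g')(z) = Add(z, Mul(2, Pow(z, 2))) (Function('g')(z) = Add(z, Mul(z, Mul(2, z))) = Add(z, Mul(2, Pow(z, 2))))
Function('B')(d) = Add(Pow(d, 2), Mul(4, d))
Mul(Add(Function('B')(1), -41), Function('g')(-1)) = Mul(Add(Mul(1, Add(4, 1)), -41), Mul(-1, Add(1, Mul(2, -1)))) = Mul(Add(Mul(1, 5), -41), Mul(-1, Add(1, -2))) = Mul(Add(5, -41), Mul(-1, -1)) = Mul(-36, 1) = -36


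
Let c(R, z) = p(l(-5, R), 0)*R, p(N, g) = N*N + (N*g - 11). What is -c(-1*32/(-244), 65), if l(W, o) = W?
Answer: -112/61 ≈ -1.8361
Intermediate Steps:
p(N, g) = -11 + N² + N*g (p(N, g) = N² + (-11 + N*g) = -11 + N² + N*g)
c(R, z) = 14*R (c(R, z) = (-11 + (-5)² - 5*0)*R = (-11 + 25 + 0)*R = 14*R)
-c(-1*32/(-244), 65) = -14*-1*32/(-244) = -14*(-32*(-1/244)) = -14*8/61 = -1*112/61 = -112/61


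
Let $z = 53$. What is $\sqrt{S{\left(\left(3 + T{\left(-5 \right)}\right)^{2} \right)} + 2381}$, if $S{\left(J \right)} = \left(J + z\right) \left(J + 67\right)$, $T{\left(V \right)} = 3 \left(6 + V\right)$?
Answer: $2 \sqrt{2887} \approx 107.46$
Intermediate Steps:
$T{\left(V \right)} = 18 + 3 V$
$S{\left(J \right)} = \left(53 + J\right) \left(67 + J\right)$ ($S{\left(J \right)} = \left(J + 53\right) \left(J + 67\right) = \left(53 + J\right) \left(67 + J\right)$)
$\sqrt{S{\left(\left(3 + T{\left(-5 \right)}\right)^{2} \right)} + 2381} = \sqrt{\left(3551 + \left(\left(3 + \left(18 + 3 \left(-5\right)\right)\right)^{2}\right)^{2} + 120 \left(3 + \left(18 + 3 \left(-5\right)\right)\right)^{2}\right) + 2381} = \sqrt{\left(3551 + \left(\left(3 + \left(18 - 15\right)\right)^{2}\right)^{2} + 120 \left(3 + \left(18 - 15\right)\right)^{2}\right) + 2381} = \sqrt{\left(3551 + \left(\left(3 + 3\right)^{2}\right)^{2} + 120 \left(3 + 3\right)^{2}\right) + 2381} = \sqrt{\left(3551 + \left(6^{2}\right)^{2} + 120 \cdot 6^{2}\right) + 2381} = \sqrt{\left(3551 + 36^{2} + 120 \cdot 36\right) + 2381} = \sqrt{\left(3551 + 1296 + 4320\right) + 2381} = \sqrt{9167 + 2381} = \sqrt{11548} = 2 \sqrt{2887}$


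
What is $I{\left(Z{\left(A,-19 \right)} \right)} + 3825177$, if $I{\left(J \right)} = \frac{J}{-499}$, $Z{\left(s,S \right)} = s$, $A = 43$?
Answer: $\frac{1908763280}{499} \approx 3.8252 \cdot 10^{6}$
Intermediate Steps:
$I{\left(J \right)} = - \frac{J}{499}$ ($I{\left(J \right)} = J \left(- \frac{1}{499}\right) = - \frac{J}{499}$)
$I{\left(Z{\left(A,-19 \right)} \right)} + 3825177 = \left(- \frac{1}{499}\right) 43 + 3825177 = - \frac{43}{499} + 3825177 = \frac{1908763280}{499}$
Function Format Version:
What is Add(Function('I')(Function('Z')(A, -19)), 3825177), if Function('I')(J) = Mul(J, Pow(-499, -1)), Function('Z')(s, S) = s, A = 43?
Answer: Rational(1908763280, 499) ≈ 3.8252e+6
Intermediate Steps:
Function('I')(J) = Mul(Rational(-1, 499), J) (Function('I')(J) = Mul(J, Rational(-1, 499)) = Mul(Rational(-1, 499), J))
Add(Function('I')(Function('Z')(A, -19)), 3825177) = Add(Mul(Rational(-1, 499), 43), 3825177) = Add(Rational(-43, 499), 3825177) = Rational(1908763280, 499)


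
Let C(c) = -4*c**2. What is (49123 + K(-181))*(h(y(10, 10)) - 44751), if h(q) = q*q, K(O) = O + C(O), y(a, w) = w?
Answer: 3665936402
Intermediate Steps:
K(O) = O - 4*O**2
h(q) = q**2
(49123 + K(-181))*(h(y(10, 10)) - 44751) = (49123 - 181*(1 - 4*(-181)))*(10**2 - 44751) = (49123 - 181*(1 + 724))*(100 - 44751) = (49123 - 181*725)*(-44651) = (49123 - 131225)*(-44651) = -82102*(-44651) = 3665936402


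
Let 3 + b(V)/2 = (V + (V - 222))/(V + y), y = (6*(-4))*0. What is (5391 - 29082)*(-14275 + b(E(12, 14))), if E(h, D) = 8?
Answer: 679102515/2 ≈ 3.3955e+8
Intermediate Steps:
y = 0 (y = -24*0 = 0)
b(V) = -6 + 2*(-222 + 2*V)/V (b(V) = -6 + 2*((V + (V - 222))/(V + 0)) = -6 + 2*((V + (-222 + V))/V) = -6 + 2*((-222 + 2*V)/V) = -6 + 2*(-222 + 2*V)/V)
(5391 - 29082)*(-14275 + b(E(12, 14))) = (5391 - 29082)*(-14275 + (-2 - 444/8)) = -23691*(-14275 + (-2 - 444*⅛)) = -23691*(-14275 + (-2 - 111/2)) = -23691*(-14275 - 115/2) = -23691*(-28665/2) = 679102515/2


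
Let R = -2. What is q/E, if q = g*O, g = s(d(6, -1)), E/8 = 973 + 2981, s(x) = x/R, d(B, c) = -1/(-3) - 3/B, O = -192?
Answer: -1/1977 ≈ -0.00050582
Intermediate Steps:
d(B, c) = ⅓ - 3/B (d(B, c) = -1*(-⅓) - 3/B = ⅓ - 3/B)
s(x) = -x/2 (s(x) = x/(-2) = x*(-½) = -x/2)
E = 31632 (E = 8*(973 + 2981) = 8*3954 = 31632)
g = 1/12 (g = -(-9 + 6)/(6*6) = -(-3)/(6*6) = -½*(-⅙) = 1/12 ≈ 0.083333)
q = -16 (q = (1/12)*(-192) = -16)
q/E = -16/31632 = -16*1/31632 = -1/1977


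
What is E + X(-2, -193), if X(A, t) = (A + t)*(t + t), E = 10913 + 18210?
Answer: 104393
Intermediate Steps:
E = 29123
X(A, t) = 2*t*(A + t) (X(A, t) = (A + t)*(2*t) = 2*t*(A + t))
E + X(-2, -193) = 29123 + 2*(-193)*(-2 - 193) = 29123 + 2*(-193)*(-195) = 29123 + 75270 = 104393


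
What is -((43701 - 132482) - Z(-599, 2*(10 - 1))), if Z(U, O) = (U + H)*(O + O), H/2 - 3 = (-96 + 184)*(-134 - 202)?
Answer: -2061463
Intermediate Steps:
H = -59130 (H = 6 + 2*((-96 + 184)*(-134 - 202)) = 6 + 2*(88*(-336)) = 6 + 2*(-29568) = 6 - 59136 = -59130)
Z(U, O) = 2*O*(-59130 + U) (Z(U, O) = (U - 59130)*(O + O) = (-59130 + U)*(2*O) = 2*O*(-59130 + U))
-((43701 - 132482) - Z(-599, 2*(10 - 1))) = -((43701 - 132482) - 2*2*(10 - 1)*(-59130 - 599)) = -(-88781 - 2*2*9*(-59729)) = -(-88781 - 2*18*(-59729)) = -(-88781 - 1*(-2150244)) = -(-88781 + 2150244) = -1*2061463 = -2061463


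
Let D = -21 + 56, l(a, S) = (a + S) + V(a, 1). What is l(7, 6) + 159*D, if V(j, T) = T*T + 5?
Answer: 5584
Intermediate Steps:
V(j, T) = 5 + T² (V(j, T) = T² + 5 = 5 + T²)
l(a, S) = 6 + S + a (l(a, S) = (a + S) + (5 + 1²) = (S + a) + (5 + 1) = (S + a) + 6 = 6 + S + a)
D = 35
l(7, 6) + 159*D = (6 + 6 + 7) + 159*35 = 19 + 5565 = 5584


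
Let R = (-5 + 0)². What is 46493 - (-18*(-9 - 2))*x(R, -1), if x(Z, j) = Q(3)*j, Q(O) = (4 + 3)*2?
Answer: 49265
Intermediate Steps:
Q(O) = 14 (Q(O) = 7*2 = 14)
R = 25 (R = (-5)² = 25)
x(Z, j) = 14*j
46493 - (-18*(-9 - 2))*x(R, -1) = 46493 - (-18*(-9 - 2))*14*(-1) = 46493 - (-18*(-11))*(-14) = 46493 - 198*(-14) = 46493 - 1*(-2772) = 46493 + 2772 = 49265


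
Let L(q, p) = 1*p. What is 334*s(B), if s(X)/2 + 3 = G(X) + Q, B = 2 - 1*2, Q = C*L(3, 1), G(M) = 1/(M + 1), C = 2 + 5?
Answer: 3340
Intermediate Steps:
L(q, p) = p
C = 7
G(M) = 1/(1 + M)
Q = 7 (Q = 7*1 = 7)
B = 0 (B = 2 - 2 = 0)
s(X) = 8 + 2/(1 + X) (s(X) = -6 + 2*(1/(1 + X) + 7) = -6 + 2*(7 + 1/(1 + X)) = -6 + (14 + 2/(1 + X)) = 8 + 2/(1 + X))
334*s(B) = 334*(2*(5 + 4*0)/(1 + 0)) = 334*(2*(5 + 0)/1) = 334*(2*1*5) = 334*10 = 3340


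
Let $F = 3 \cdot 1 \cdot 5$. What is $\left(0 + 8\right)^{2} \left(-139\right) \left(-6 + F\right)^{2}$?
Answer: $-720576$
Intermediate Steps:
$F = 15$ ($F = 3 \cdot 5 = 15$)
$\left(0 + 8\right)^{2} \left(-139\right) \left(-6 + F\right)^{2} = \left(0 + 8\right)^{2} \left(-139\right) \left(-6 + 15\right)^{2} = 8^{2} \left(-139\right) 9^{2} = 64 \left(-139\right) 81 = \left(-8896\right) 81 = -720576$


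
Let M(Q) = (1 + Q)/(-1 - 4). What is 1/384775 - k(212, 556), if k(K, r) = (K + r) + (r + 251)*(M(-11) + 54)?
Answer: -17684258999/384775 ≈ -45960.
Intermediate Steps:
M(Q) = -⅕ - Q/5 (M(Q) = (1 + Q)/(-5) = (1 + Q)*(-⅕) = -⅕ - Q/5)
k(K, r) = 14056 + K + 57*r (k(K, r) = (K + r) + (r + 251)*((-⅕ - ⅕*(-11)) + 54) = (K + r) + (251 + r)*((-⅕ + 11/5) + 54) = (K + r) + (251 + r)*(2 + 54) = (K + r) + (251 + r)*56 = (K + r) + (14056 + 56*r) = 14056 + K + 57*r)
1/384775 - k(212, 556) = 1/384775 - (14056 + 212 + 57*556) = 1/384775 - (14056 + 212 + 31692) = 1/384775 - 1*45960 = 1/384775 - 45960 = -17684258999/384775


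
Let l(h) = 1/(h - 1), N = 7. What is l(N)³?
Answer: 1/216 ≈ 0.0046296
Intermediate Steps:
l(h) = 1/(-1 + h)
l(N)³ = (1/(-1 + 7))³ = (1/6)³ = (⅙)³ = 1/216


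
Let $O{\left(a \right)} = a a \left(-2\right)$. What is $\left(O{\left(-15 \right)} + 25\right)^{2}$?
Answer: $180625$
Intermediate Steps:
$O{\left(a \right)} = - 2 a^{2}$ ($O{\left(a \right)} = a^{2} \left(-2\right) = - 2 a^{2}$)
$\left(O{\left(-15 \right)} + 25\right)^{2} = \left(- 2 \left(-15\right)^{2} + 25\right)^{2} = \left(\left(-2\right) 225 + 25\right)^{2} = \left(-450 + 25\right)^{2} = \left(-425\right)^{2} = 180625$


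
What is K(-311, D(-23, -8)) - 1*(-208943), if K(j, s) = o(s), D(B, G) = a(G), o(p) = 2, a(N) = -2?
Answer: 208945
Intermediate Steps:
D(B, G) = -2
K(j, s) = 2
K(-311, D(-23, -8)) - 1*(-208943) = 2 - 1*(-208943) = 2 + 208943 = 208945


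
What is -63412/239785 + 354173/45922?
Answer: 82013366941/11011406770 ≈ 7.4480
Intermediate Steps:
-63412/239785 + 354173/45922 = 82013366941/11011406770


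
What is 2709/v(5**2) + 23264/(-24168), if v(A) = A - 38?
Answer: -8221693/39273 ≈ -209.35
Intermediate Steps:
v(A) = -38 + A
2709/v(5**2) + 23264/(-24168) = 2709/(-38 + 5**2) + 23264/(-24168) = 2709/(-38 + 25) + 23264*(-1/24168) = 2709/(-13) - 2908/3021 = 2709*(-1/13) - 2908/3021 = -2709/13 - 2908/3021 = -8221693/39273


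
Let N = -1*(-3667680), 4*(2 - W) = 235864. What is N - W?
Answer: 3726644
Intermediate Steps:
W = -58964 (W = 2 - ¼*235864 = 2 - 58966 = -58964)
N = 3667680
N - W = 3667680 - 1*(-58964) = 3667680 + 58964 = 3726644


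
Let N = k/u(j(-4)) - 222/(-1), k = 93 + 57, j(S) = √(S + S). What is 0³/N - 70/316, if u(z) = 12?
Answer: -35/158 ≈ -0.22152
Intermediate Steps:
j(S) = √2*√S (j(S) = √(2*S) = √2*√S)
k = 150
N = 469/2 (N = 150/12 - 222/(-1) = 150*(1/12) - 222*(-1) = 25/2 + 222 = 469/2 ≈ 234.50)
0³/N - 70/316 = 0³/(469/2) - 70/316 = 0*(2/469) - 70*1/316 = 0 - 35/158 = -35/158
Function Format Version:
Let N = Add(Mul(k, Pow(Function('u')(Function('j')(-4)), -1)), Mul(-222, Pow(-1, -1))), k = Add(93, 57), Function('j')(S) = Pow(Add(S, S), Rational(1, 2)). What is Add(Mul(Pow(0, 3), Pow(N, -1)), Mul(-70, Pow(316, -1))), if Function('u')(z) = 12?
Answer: Rational(-35, 158) ≈ -0.22152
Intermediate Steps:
Function('j')(S) = Mul(Pow(2, Rational(1, 2)), Pow(S, Rational(1, 2))) (Function('j')(S) = Pow(Mul(2, S), Rational(1, 2)) = Mul(Pow(2, Rational(1, 2)), Pow(S, Rational(1, 2))))
k = 150
N = Rational(469, 2) (N = Add(Mul(150, Pow(12, -1)), Mul(-222, Pow(-1, -1))) = Add(Mul(150, Rational(1, 12)), Mul(-222, -1)) = Add(Rational(25, 2), 222) = Rational(469, 2) ≈ 234.50)
Add(Mul(Pow(0, 3), Pow(N, -1)), Mul(-70, Pow(316, -1))) = Add(Mul(Pow(0, 3), Pow(Rational(469, 2), -1)), Mul(-70, Pow(316, -1))) = Add(Mul(0, Rational(2, 469)), Mul(-70, Rational(1, 316))) = Add(0, Rational(-35, 158)) = Rational(-35, 158)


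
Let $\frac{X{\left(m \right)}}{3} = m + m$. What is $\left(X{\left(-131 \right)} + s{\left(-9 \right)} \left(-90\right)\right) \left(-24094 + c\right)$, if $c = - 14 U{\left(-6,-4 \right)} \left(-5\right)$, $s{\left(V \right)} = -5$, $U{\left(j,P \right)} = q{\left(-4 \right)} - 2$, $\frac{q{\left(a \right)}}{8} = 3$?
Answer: $7578144$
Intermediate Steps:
$X{\left(m \right)} = 6 m$ ($X{\left(m \right)} = 3 \left(m + m\right) = 3 \cdot 2 m = 6 m$)
$q{\left(a \right)} = 24$ ($q{\left(a \right)} = 8 \cdot 3 = 24$)
$U{\left(j,P \right)} = 22$ ($U{\left(j,P \right)} = 24 - 2 = 22$)
$c = 1540$ ($c = \left(-14\right) 22 \left(-5\right) = \left(-308\right) \left(-5\right) = 1540$)
$\left(X{\left(-131 \right)} + s{\left(-9 \right)} \left(-90\right)\right) \left(-24094 + c\right) = \left(6 \left(-131\right) - -450\right) \left(-24094 + 1540\right) = \left(-786 + 450\right) \left(-22554\right) = \left(-336\right) \left(-22554\right) = 7578144$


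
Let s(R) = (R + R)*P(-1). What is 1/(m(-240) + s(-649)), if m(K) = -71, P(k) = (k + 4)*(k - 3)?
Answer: 1/15505 ≈ 6.4495e-5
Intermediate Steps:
P(k) = (-3 + k)*(4 + k) (P(k) = (4 + k)*(-3 + k) = (-3 + k)*(4 + k))
s(R) = -24*R (s(R) = (R + R)*(-12 - 1 + (-1)²) = (2*R)*(-12 - 1 + 1) = (2*R)*(-12) = -24*R)
1/(m(-240) + s(-649)) = 1/(-71 - 24*(-649)) = 1/(-71 + 15576) = 1/15505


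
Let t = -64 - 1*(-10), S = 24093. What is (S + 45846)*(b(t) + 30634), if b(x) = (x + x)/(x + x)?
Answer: 2142581265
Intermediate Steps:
t = -54 (t = -64 + 10 = -54)
b(x) = 1 (b(x) = (2*x)/((2*x)) = (2*x)*(1/(2*x)) = 1)
(S + 45846)*(b(t) + 30634) = (24093 + 45846)*(1 + 30634) = 69939*30635 = 2142581265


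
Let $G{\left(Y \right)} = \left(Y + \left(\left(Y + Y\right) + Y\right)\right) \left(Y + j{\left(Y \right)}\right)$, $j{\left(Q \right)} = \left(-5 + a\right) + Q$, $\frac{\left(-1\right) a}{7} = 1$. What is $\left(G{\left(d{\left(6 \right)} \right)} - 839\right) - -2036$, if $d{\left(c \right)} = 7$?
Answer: $1253$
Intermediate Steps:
$a = -7$ ($a = \left(-7\right) 1 = -7$)
$j{\left(Q \right)} = -12 + Q$ ($j{\left(Q \right)} = \left(-5 - 7\right) + Q = -12 + Q$)
$G{\left(Y \right)} = 4 Y \left(-12 + 2 Y\right)$ ($G{\left(Y \right)} = \left(Y + \left(\left(Y + Y\right) + Y\right)\right) \left(Y + \left(-12 + Y\right)\right) = \left(Y + \left(2 Y + Y\right)\right) \left(-12 + 2 Y\right) = \left(Y + 3 Y\right) \left(-12 + 2 Y\right) = 4 Y \left(-12 + 2 Y\right)$)
$\left(G{\left(d{\left(6 \right)} \right)} - 839\right) - -2036 = \left(8 \cdot 7 \left(-6 + 7\right) - 839\right) - -2036 = \left(8 \cdot 7 \cdot 1 - 839\right) + 2036 = \left(56 - 839\right) + 2036 = -783 + 2036 = 1253$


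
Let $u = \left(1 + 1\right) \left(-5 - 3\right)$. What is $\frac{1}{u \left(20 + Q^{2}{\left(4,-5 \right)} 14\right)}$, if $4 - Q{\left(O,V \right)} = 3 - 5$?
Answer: $- \frac{1}{8384} \approx -0.00011927$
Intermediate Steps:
$Q{\left(O,V \right)} = 6$ ($Q{\left(O,V \right)} = 4 - \left(3 - 5\right) = 4 - -2 = 4 + 2 = 6$)
$u = -16$ ($u = 2 \left(-8\right) = -16$)
$\frac{1}{u \left(20 + Q^{2}{\left(4,-5 \right)} 14\right)} = \frac{1}{\left(-16\right) \left(20 + 6^{2} \cdot 14\right)} = \frac{1}{\left(-16\right) \left(20 + 36 \cdot 14\right)} = \frac{1}{\left(-16\right) \left(20 + 504\right)} = \frac{1}{\left(-16\right) 524} = \frac{1}{-8384} = - \frac{1}{8384}$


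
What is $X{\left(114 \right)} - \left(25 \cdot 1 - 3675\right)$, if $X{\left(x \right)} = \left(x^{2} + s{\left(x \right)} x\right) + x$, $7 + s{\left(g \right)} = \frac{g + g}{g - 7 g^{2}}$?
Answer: $\frac{12721486}{797} \approx 15962.0$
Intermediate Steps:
$s{\left(g \right)} = -7 + \frac{2 g}{g - 7 g^{2}}$ ($s{\left(g \right)} = -7 + \frac{g + g}{g - 7 g^{2}} = -7 + \frac{2 g}{g - 7 g^{2}}$)
$X{\left(x \right)} = x + x^{2} + \frac{x \left(5 - 49 x\right)}{-1 + 7 x}$ ($X{\left(x \right)} = \left(x^{2} + \frac{5 - 49 x}{-1 + 7 x} x\right) + x = \left(x^{2} + \frac{x \left(5 - 49 x\right)}{-1 + 7 x}\right) + x = x + x^{2} + \frac{x \left(5 - 49 x\right)}{-1 + 7 x}$)
$X{\left(114 \right)} - \left(25 \cdot 1 - 3675\right) = \frac{114 \left(4 - 4902 + 7 \cdot 114^{2}\right)}{-1 + 7 \cdot 114} - \left(25 \cdot 1 - 3675\right) = \frac{114 \left(4 - 4902 + 7 \cdot 12996\right)}{-1 + 798} - \left(25 - 3675\right) = \frac{114 \left(4 - 4902 + 90972\right)}{797} - -3650 = 114 \cdot \frac{1}{797} \cdot 86074 + 3650 = \frac{9812436}{797} + 3650 = \frac{12721486}{797}$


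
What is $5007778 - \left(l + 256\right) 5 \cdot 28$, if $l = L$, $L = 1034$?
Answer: $4827178$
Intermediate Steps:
$l = 1034$
$5007778 - \left(l + 256\right) 5 \cdot 28 = 5007778 - \left(1034 + 256\right) 5 \cdot 28 = 5007778 - 1290 \cdot 140 = 5007778 - 180600 = 4827178$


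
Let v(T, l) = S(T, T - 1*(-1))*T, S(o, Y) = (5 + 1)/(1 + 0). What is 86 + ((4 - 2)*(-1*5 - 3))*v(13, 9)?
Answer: -1162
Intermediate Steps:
S(o, Y) = 6 (S(o, Y) = 6/1 = 6*1 = 6)
v(T, l) = 6*T
86 + ((4 - 2)*(-1*5 - 3))*v(13, 9) = 86 + ((4 - 2)*(-1*5 - 3))*(6*13) = 86 + (2*(-5 - 3))*78 = 86 + (2*(-8))*78 = 86 - 16*78 = 86 - 1248 = -1162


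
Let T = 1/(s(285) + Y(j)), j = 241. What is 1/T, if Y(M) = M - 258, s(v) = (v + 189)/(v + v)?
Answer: -1536/95 ≈ -16.168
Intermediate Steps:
s(v) = (189 + v)/(2*v) (s(v) = (189 + v)/((2*v)) = (189 + v)*(1/(2*v)) = (189 + v)/(2*v))
Y(M) = -258 + M
T = -95/1536 (T = 1/((1/2)*(189 + 285)/285 + (-258 + 241)) = 1/((1/2)*(1/285)*474 - 17) = 1/(79/95 - 17) = 1/(-1536/95) = -95/1536 ≈ -0.061849)
1/T = 1/(-95/1536) = -1536/95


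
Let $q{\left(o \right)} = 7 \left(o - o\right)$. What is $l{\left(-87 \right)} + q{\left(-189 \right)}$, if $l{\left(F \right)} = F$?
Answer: $-87$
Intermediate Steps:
$q{\left(o \right)} = 0$ ($q{\left(o \right)} = 7 \cdot 0 = 0$)
$l{\left(-87 \right)} + q{\left(-189 \right)} = -87 + 0 = -87$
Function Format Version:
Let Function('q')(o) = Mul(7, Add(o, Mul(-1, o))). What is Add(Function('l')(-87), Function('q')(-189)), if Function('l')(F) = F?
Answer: -87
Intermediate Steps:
Function('q')(o) = 0 (Function('q')(o) = Mul(7, 0) = 0)
Add(Function('l')(-87), Function('q')(-189)) = Add(-87, 0) = -87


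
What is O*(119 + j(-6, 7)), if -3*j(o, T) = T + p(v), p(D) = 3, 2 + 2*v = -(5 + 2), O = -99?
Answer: -11451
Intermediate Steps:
v = -9/2 (v = -1 + (-(5 + 2))/2 = -1 + (-1*7)/2 = -1 + (½)*(-7) = -1 - 7/2 = -9/2 ≈ -4.5000)
j(o, T) = -1 - T/3 (j(o, T) = -(T + 3)/3 = -(3 + T)/3 = -1 - T/3)
O*(119 + j(-6, 7)) = -99*(119 + (-1 - ⅓*7)) = -99*(119 + (-1 - 7/3)) = -99*(119 - 10/3) = -99*347/3 = -11451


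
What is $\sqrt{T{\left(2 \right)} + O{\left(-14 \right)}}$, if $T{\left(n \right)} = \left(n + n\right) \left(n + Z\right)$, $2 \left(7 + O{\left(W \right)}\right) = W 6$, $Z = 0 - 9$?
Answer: $i \sqrt{77} \approx 8.775 i$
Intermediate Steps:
$Z = -9$
$O{\left(W \right)} = -7 + 3 W$ ($O{\left(W \right)} = -7 + \frac{W 6}{2} = -7 + \frac{6 W}{2} = -7 + 3 W$)
$T{\left(n \right)} = 2 n \left(-9 + n\right)$ ($T{\left(n \right)} = \left(n + n\right) \left(n - 9\right) = 2 n \left(-9 + n\right)$)
$\sqrt{T{\left(2 \right)} + O{\left(-14 \right)}} = \sqrt{2 \cdot 2 \left(-9 + 2\right) + \left(-7 + 3 \left(-14\right)\right)} = \sqrt{2 \cdot 2 \left(-7\right) - 49} = \sqrt{-28 - 49} = \sqrt{-77} = i \sqrt{77}$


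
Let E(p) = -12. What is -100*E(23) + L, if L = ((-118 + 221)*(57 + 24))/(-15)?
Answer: 3219/5 ≈ 643.80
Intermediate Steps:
L = -2781/5 (L = (103*81)*(-1/15) = 8343*(-1/15) = -2781/5 ≈ -556.20)
-100*E(23) + L = -100*(-12) - 2781/5 = 1200 - 2781/5 = 3219/5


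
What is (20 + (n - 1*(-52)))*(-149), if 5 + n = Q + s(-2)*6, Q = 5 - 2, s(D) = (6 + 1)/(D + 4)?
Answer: -13559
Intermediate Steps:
s(D) = 7/(4 + D)
Q = 3
n = 19 (n = -5 + (3 + (7/(4 - 2))*6) = -5 + (3 + (7/2)*6) = -5 + (3 + 21) = -5 + 24 = 19)
(20 + (n - 1*(-52)))*(-149) = (20 + (19 - 1*(-52)))*(-149) = (20 + (19 + 52))*(-149) = (20 + 71)*(-149) = 91*(-149) = -13559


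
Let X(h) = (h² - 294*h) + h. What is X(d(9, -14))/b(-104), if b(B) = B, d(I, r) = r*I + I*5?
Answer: -15147/52 ≈ -291.29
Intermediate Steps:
d(I, r) = 5*I + I*r (d(I, r) = I*r + 5*I = 5*I + I*r)
X(h) = h² - 293*h
X(d(9, -14))/b(-104) = ((9*(5 - 14))*(-293 + 9*(5 - 14)))/(-104) = ((9*(-9))*(-293 + 9*(-9)))*(-1/104) = -81*(-293 - 81)*(-1/104) = -81*(-374)*(-1/104) = 30294*(-1/104) = -15147/52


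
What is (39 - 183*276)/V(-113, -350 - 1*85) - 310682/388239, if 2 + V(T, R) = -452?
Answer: 19452984463/176260506 ≈ 110.36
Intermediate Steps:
V(T, R) = -454 (V(T, R) = -2 - 452 = -454)
(39 - 183*276)/V(-113, -350 - 1*85) - 310682/388239 = (39 - 183*276)/(-454) - 310682/388239 = (39 - 50508)*(-1/454) - 310682*1/388239 = -50469*(-1/454) - 310682/388239 = 50469/454 - 310682/388239 = 19452984463/176260506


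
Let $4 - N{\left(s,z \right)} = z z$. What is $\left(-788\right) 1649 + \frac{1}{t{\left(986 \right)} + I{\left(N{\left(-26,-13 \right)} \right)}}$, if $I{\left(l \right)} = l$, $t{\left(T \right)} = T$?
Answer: $- \frac{1066817251}{821} \approx -1.2994 \cdot 10^{6}$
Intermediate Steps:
$N{\left(s,z \right)} = 4 - z^{2}$ ($N{\left(s,z \right)} = 4 - z z = 4 - z^{2}$)
$\left(-788\right) 1649 + \frac{1}{t{\left(986 \right)} + I{\left(N{\left(-26,-13 \right)} \right)}} = \left(-788\right) 1649 + \frac{1}{986 + \left(4 - \left(-13\right)^{2}\right)} = -1299412 + \frac{1}{986 + \left(4 - 169\right)} = -1299412 + \frac{1}{986 - 165} = -1299412 + \frac{1}{821} = - \frac{1066817251}{821}$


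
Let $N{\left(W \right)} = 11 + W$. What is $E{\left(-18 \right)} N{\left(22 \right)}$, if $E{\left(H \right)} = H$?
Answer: $-594$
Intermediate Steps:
$E{\left(-18 \right)} N{\left(22 \right)} = - 18 \left(11 + 22\right) = \left(-18\right) 33 = -594$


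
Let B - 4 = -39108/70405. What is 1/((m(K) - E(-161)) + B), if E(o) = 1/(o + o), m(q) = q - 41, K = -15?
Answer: -22670410/1191383691 ≈ -0.019029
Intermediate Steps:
m(q) = -41 + q
B = 242512/70405 (B = 4 - 39108/70405 = 242512/70405 ≈ 3.4445)
E(o) = 1/(2*o)
1/((m(K) - E(-161)) + B) = 1/(((-41 - 15) - 1/(2*(-161))) + 242512/70405) = 1/((-56 - (-1)/(2*161)) + 242512/70405) = 1/((-56 - 1*(-1/322)) + 242512/70405) = 1/((-56 + 1/322) + 242512/70405) = 1/(-18031/322 + 242512/70405) = 1/(-1191383691/22670410) = -22670410/1191383691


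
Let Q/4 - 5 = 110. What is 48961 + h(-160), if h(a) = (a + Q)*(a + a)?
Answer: -47039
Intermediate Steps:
Q = 460 (Q = 20 + 4*110 = 20 + 440 = 460)
h(a) = 2*a*(460 + a) (h(a) = (a + 460)*(a + a) = (460 + a)*(2*a) = 2*a*(460 + a))
48961 + h(-160) = 48961 + 2*(-160)*(460 - 160) = 48961 + 2*(-160)*300 = 48961 - 96000 = -47039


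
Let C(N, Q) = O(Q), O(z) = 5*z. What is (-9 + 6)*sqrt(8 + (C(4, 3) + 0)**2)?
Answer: -3*sqrt(233) ≈ -45.793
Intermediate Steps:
C(N, Q) = 5*Q
(-9 + 6)*sqrt(8 + (C(4, 3) + 0)**2) = (-9 + 6)*sqrt(8 + (5*3 + 0)**2) = -3*sqrt(8 + (15 + 0)**2) = -3*sqrt(8 + 15**2) = -3*sqrt(8 + 225) = -3*sqrt(233)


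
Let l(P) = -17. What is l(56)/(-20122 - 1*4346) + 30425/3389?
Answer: 744496513/82922052 ≈ 8.9783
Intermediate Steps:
l(56)/(-20122 - 1*4346) + 30425/3389 = -17/(-20122 - 1*4346) + 30425/3389 = -17/(-20122 - 4346) + 30425*(1/3389) = -17/(-24468) + 30425/3389 = -17*(-1/24468) + 30425/3389 = 17/24468 + 30425/3389 = 744496513/82922052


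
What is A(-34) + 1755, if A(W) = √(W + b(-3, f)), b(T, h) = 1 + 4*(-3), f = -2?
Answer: 1755 + 3*I*√5 ≈ 1755.0 + 6.7082*I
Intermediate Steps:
b(T, h) = -11 (b(T, h) = 1 - 12 = -11)
A(W) = √(-11 + W) (A(W) = √(W - 11) = √(-11 + W))
A(-34) + 1755 = √(-11 - 34) + 1755 = √(-45) + 1755 = 3*I*√5 + 1755 = 1755 + 3*I*√5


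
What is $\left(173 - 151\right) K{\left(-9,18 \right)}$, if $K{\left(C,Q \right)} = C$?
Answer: $-198$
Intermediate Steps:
$\left(173 - 151\right) K{\left(-9,18 \right)} = \left(173 - 151\right) \left(-9\right) = 22 \left(-9\right) = -198$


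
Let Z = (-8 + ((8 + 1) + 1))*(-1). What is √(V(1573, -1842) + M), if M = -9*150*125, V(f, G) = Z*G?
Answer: I*√165066 ≈ 406.28*I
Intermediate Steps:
Z = -2 (Z = (-8 + (9 + 1))*(-1) = (-8 + 10)*(-1) = 2*(-1) = -2)
V(f, G) = -2*G
M = -168750 (M = -1350*125 = -168750)
√(V(1573, -1842) + M) = √(-2*(-1842) - 168750) = √(3684 - 168750) = √(-165066) = I*√165066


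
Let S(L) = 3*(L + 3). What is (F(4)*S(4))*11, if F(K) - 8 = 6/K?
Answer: 4389/2 ≈ 2194.5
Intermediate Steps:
F(K) = 8 + 6/K
S(L) = 9 + 3*L (S(L) = 3*(3 + L) = 9 + 3*L)
(F(4)*S(4))*11 = ((8 + 6/4)*(9 + 3*4))*11 = ((8 + 6*(¼))*(9 + 12))*11 = ((8 + 3/2)*21)*11 = ((19/2)*21)*11 = (399/2)*11 = 4389/2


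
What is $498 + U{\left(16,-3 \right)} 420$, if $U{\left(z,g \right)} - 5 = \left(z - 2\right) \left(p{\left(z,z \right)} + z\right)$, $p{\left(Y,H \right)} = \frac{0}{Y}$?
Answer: $96678$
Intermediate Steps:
$p{\left(Y,H \right)} = 0$
$U{\left(z,g \right)} = 5 + z \left(-2 + z\right)$ ($U{\left(z,g \right)} = 5 + \left(z - 2\right) \left(0 + z\right) = 5 + \left(-2 + z\right) z = 5 + z \left(-2 + z\right)$)
$498 + U{\left(16,-3 \right)} 420 = 498 + \left(5 + 16^{2} - 32\right) 420 = 498 + \left(5 + 256 - 32\right) 420 = 498 + 229 \cdot 420 = 498 + 96180 = 96678$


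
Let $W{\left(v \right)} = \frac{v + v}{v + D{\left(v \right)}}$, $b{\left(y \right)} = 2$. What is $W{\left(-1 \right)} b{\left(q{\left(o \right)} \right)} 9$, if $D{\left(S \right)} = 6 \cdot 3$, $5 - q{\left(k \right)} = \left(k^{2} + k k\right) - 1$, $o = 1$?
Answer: $- \frac{36}{17} \approx -2.1176$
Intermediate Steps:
$q{\left(k \right)} = 6 - 2 k^{2}$ ($q{\left(k \right)} = 5 - \left(\left(k^{2} + k k\right) - 1\right) = 5 - \left(\left(k^{2} + k^{2}\right) - 1\right) = 5 - \left(2 k^{2} - 1\right) = 5 - \left(-1 + 2 k^{2}\right) = 6 - 2 k^{2}$)
$D{\left(S \right)} = 18$
$W{\left(v \right)} = \frac{2 v}{18 + v}$ ($W{\left(v \right)} = \frac{v + v}{v + 18} = \frac{2 v}{18 + v}$)
$W{\left(-1 \right)} b{\left(q{\left(o \right)} \right)} 9 = 2 \left(-1\right) \frac{1}{18 - 1} \cdot 2 \cdot 9 = 2 \left(-1\right) \frac{1}{17} \cdot 2 \cdot 9 = \left(- \frac{2}{17}\right) 2 \cdot 9 = \left(- \frac{4}{17}\right) 9 = - \frac{36}{17}$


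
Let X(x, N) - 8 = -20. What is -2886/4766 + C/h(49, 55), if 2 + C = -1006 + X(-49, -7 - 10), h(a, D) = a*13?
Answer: -3349851/1517971 ≈ -2.2068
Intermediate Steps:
X(x, N) = -12 (X(x, N) = 8 - 20 = -12)
h(a, D) = 13*a
C = -1020 (C = -2 + (-1006 - 12) = -2 - 1018 = -1020)
-2886/4766 + C/h(49, 55) = -2886/4766 - 1020/(13*49) = -2886*1/4766 - 1020/637 = -1443/2383 - 1020*1/637 = -1443/2383 - 1020/637 = -3349851/1517971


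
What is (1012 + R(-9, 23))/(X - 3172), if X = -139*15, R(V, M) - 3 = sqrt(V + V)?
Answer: -145/751 - 3*I*sqrt(2)/5257 ≈ -0.19308 - 0.00080705*I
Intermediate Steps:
R(V, M) = 3 + sqrt(2)*sqrt(V) (R(V, M) = 3 + sqrt(V + V) = 3 + sqrt(2*V) = 3 + sqrt(2)*sqrt(V))
X = -2085
(1012 + R(-9, 23))/(X - 3172) = (1012 + (3 + sqrt(2)*sqrt(-9)))/(-2085 - 3172) = (1012 + (3 + sqrt(2)*(3*I)))/(-5257) = (1012 + (3 + 3*I*sqrt(2)))*(-1/5257) = (1015 + 3*I*sqrt(2))*(-1/5257) = -145/751 - 3*I*sqrt(2)/5257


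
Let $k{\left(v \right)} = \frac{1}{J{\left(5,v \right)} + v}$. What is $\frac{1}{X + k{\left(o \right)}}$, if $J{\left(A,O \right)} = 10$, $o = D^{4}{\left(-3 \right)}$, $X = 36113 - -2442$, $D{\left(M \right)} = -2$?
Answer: $\frac{26}{1002431} \approx 2.5937 \cdot 10^{-5}$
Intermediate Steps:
$X = 38555$ ($X = 36113 + 2442 = 38555$)
$o = 16$ ($o = \left(-2\right)^{4} = 16$)
$k{\left(v \right)} = \frac{1}{10 + v}$
$\frac{1}{X + k{\left(o \right)}} = \frac{1}{38555 + \frac{1}{10 + 16}} = \frac{1}{38555 + \frac{1}{26}} = \frac{1}{\frac{1002431}{26}} = \frac{26}{1002431}$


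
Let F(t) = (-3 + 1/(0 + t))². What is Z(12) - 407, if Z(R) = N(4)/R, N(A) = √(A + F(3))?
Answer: -7321/18 ≈ -406.72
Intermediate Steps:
F(t) = (-3 + 1/t)²
N(A) = √(64/9 + A) (N(A) = √(A + (-1 + 3*3)²/3²) = √(A + (-1 + 9)²/9) = √(A + (⅑)*8²) = √(A + (⅑)*64) = √(A + 64/9) = √(64/9 + A))
Z(R) = 10/(3*R) (Z(R) = (√(64 + 9*4)/3)/R = (√(64 + 36)/3)/R = (√100/3)/R = ((⅓)*10)/R = 10/(3*R))
Z(12) - 407 = (10/3)/12 - 407 = (10/3)*(1/12) - 407 = 5/18 - 407 = -7321/18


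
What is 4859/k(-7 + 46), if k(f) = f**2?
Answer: 4859/1521 ≈ 3.1946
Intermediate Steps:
4859/k(-7 + 46) = 4859/((-7 + 46)**2) = 4859/(39**2) = 4859/1521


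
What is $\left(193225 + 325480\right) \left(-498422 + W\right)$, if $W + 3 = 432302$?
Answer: $-34298330715$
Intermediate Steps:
$W = 432299$ ($W = -3 + 432302 = 432299$)
$\left(193225 + 325480\right) \left(-498422 + W\right) = \left(193225 + 325480\right) \left(-498422 + 432299\right) = 518705 \left(-66123\right) = -34298330715$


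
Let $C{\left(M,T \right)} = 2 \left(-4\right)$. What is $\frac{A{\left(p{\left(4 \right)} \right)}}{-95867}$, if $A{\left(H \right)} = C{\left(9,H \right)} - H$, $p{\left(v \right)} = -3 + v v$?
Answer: $\frac{21}{95867} \approx 0.00021905$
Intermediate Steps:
$C{\left(M,T \right)} = -8$
$p{\left(v \right)} = -3 + v^{2}$
$A{\left(H \right)} = -8 - H$
$\frac{A{\left(p{\left(4 \right)} \right)}}{-95867} = \frac{-8 - \left(-3 + 4^{2}\right)}{-95867} = \left(-8 - \left(-3 + 16\right)\right) \left(- \frac{1}{95867}\right) = \left(-8 - 13\right) \left(- \frac{1}{95867}\right) = \left(-21\right) \left(- \frac{1}{95867}\right) = \frac{21}{95867}$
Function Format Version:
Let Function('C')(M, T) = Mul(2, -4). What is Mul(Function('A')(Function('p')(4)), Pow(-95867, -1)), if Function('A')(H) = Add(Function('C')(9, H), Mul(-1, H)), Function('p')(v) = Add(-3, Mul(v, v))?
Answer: Rational(21, 95867) ≈ 0.00021905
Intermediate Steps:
Function('C')(M, T) = -8
Function('p')(v) = Add(-3, Pow(v, 2))
Function('A')(H) = Add(-8, Mul(-1, H))
Mul(Function('A')(Function('p')(4)), Pow(-95867, -1)) = Mul(Add(-8, Mul(-1, Add(-3, Pow(4, 2)))), Pow(-95867, -1)) = Mul(Add(-8, Mul(-1, Add(-3, 16))), Rational(-1, 95867)) = Mul(Add(-8, Mul(-1, 13)), Rational(-1, 95867)) = Mul(Add(-8, -13), Rational(-1, 95867)) = Mul(-21, Rational(-1, 95867)) = Rational(21, 95867)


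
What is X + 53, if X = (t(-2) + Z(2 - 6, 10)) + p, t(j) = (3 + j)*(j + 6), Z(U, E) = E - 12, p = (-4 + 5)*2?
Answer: 57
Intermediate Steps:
p = 2 (p = 1*2 = 2)
Z(U, E) = -12 + E
t(j) = (3 + j)*(6 + j)
X = 4 (X = ((18 + (-2)² + 9*(-2)) + (-12 + 10)) + 2 = ((18 + 4 - 18) - 2) + 2 = (4 - 2) + 2 = 2 + 2 = 4)
X + 53 = 4 + 53 = 57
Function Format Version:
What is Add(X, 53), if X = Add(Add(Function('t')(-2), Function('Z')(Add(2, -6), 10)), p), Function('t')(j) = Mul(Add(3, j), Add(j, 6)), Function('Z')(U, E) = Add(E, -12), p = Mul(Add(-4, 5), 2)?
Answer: 57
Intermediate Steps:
p = 2 (p = Mul(1, 2) = 2)
Function('Z')(U, E) = Add(-12, E)
Function('t')(j) = Mul(Add(3, j), Add(6, j))
X = 4 (X = Add(Add(Add(18, Pow(-2, 2), Mul(9, -2)), Add(-12, 10)), 2) = Add(Add(Add(18, 4, -18), -2), 2) = Add(Add(4, -2), 2) = Add(2, 2) = 4)
Add(X, 53) = Add(4, 53) = 57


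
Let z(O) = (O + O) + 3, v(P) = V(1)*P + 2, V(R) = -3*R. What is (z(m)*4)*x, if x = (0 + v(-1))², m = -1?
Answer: 100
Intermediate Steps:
v(P) = 2 - 3*P (v(P) = (-3*1)*P + 2 = -3*P + 2 = 2 - 3*P)
z(O) = 3 + 2*O (z(O) = 2*O + 3 = 3 + 2*O)
x = 25 (x = (0 + (2 - 3*(-1)))² = (0 + (2 + 3))² = (0 + 5)² = 5² = 25)
(z(m)*4)*x = ((3 + 2*(-1))*4)*25 = ((3 - 2)*4)*25 = (1*4)*25 = 4*25 = 100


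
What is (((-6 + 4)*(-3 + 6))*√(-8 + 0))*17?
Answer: -204*I*√2 ≈ -288.5*I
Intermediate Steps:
(((-6 + 4)*(-3 + 6))*√(-8 + 0))*17 = ((-2*3)*√(-8))*17 = -12*I*√2*17 = -204*I*√2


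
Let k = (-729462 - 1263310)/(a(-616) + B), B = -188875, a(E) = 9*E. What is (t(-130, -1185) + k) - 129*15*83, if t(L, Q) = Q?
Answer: -31453057238/194419 ≈ -1.6178e+5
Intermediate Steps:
k = 1992772/194419 (k = (-729462 - 1263310)/(9*(-616) - 188875) = -1992772/(-5544 - 188875) = -1992772/(-194419) = -1992772*(-1/194419) = 1992772/194419 ≈ 10.250)
(t(-130, -1185) + k) - 129*15*83 = (-1185 + 1992772/194419) - 129*15*83 = -228393743/194419 - 1935*83 = -228393743/194419 - 160605 = -31453057238/194419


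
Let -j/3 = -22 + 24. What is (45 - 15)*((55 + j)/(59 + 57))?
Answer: 735/58 ≈ 12.672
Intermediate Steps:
j = -6 (j = -3*(-22 + 24) = -3*2 = -6)
(45 - 15)*((55 + j)/(59 + 57)) = (45 - 15)*((55 - 6)/(59 + 57)) = 30*(49/116) = 735/58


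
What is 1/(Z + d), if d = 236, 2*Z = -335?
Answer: 2/137 ≈ 0.014599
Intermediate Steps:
Z = -335/2 (Z = (½)*(-335) = -335/2 ≈ -167.50)
1/(Z + d) = 1/(-335/2 + 236) = 1/(137/2) = 2/137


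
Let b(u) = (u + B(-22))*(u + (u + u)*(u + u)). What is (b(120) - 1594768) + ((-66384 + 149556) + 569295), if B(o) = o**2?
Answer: 33920579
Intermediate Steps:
b(u) = (484 + u)*(u + 4*u**2) (b(u) = (u + (-22)**2)*(u + (u + u)*(u + u)) = (u + 484)*(u + (2*u)*(2*u)) = (484 + u)*(u + 4*u**2))
(b(120) - 1594768) + ((-66384 + 149556) + 569295) = (120*(484 + 4*120**2 + 1937*120) - 1594768) + ((-66384 + 149556) + 569295) = (120*(484 + 4*14400 + 232440) - 1594768) + (83172 + 569295) = (120*(484 + 57600 + 232440) - 1594768) + 652467 = (120*290524 - 1594768) + 652467 = (34862880 - 1594768) + 652467 = 33268112 + 652467 = 33920579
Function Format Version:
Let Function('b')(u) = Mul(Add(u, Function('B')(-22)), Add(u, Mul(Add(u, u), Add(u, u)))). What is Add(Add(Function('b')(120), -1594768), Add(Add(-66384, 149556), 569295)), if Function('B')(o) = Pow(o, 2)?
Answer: 33920579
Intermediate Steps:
Function('b')(u) = Mul(Add(484, u), Add(u, Mul(4, Pow(u, 2)))) (Function('b')(u) = Mul(Add(u, Pow(-22, 2)), Add(u, Mul(Add(u, u), Add(u, u)))) = Mul(Add(u, 484), Add(u, Mul(Mul(2, u), Mul(2, u)))) = Mul(Add(484, u), Add(u, Mul(4, Pow(u, 2)))))
Add(Add(Function('b')(120), -1594768), Add(Add(-66384, 149556), 569295)) = Add(Add(Mul(120, Add(484, Mul(4, Pow(120, 2)), Mul(1937, 120))), -1594768), Add(Add(-66384, 149556), 569295)) = Add(Add(Mul(120, Add(484, Mul(4, 14400), 232440)), -1594768), Add(83172, 569295)) = Add(Add(Mul(120, Add(484, 57600, 232440)), -1594768), 652467) = Add(Add(Mul(120, 290524), -1594768), 652467) = Add(Add(34862880, -1594768), 652467) = Add(33268112, 652467) = 33920579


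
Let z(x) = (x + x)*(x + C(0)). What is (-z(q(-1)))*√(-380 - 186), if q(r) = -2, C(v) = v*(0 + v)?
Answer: -8*I*√566 ≈ -190.33*I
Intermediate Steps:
C(v) = v² (C(v) = v*v = v²)
z(x) = 2*x² (z(x) = (x + x)*(x + 0²) = (2*x)*(x + 0) = (2*x)*x = 2*x²)
(-z(q(-1)))*√(-380 - 186) = (-2*(-2)²)*√(-380 - 186) = (-2*4)*√(-566) = (-1*8)*(I*√566) = -8*I*√566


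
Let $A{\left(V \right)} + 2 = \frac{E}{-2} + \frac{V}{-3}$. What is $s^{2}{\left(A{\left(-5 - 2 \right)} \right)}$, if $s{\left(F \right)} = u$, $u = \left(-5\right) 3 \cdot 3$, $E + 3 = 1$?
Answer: $2025$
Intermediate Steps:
$E = -2$ ($E = -3 + 1 = -2$)
$A{\left(V \right)} = -1 - \frac{V}{3}$ ($A{\left(V \right)} = -2 + \left(- \frac{2}{-2} + \frac{V}{-3}\right) = -2 + \left(\left(-2\right) \left(- \frac{1}{2}\right) + V \left(- \frac{1}{3}\right)\right) = -2 - \left(-1 + \frac{V}{3}\right) = -1 - \frac{V}{3}$)
$u = -45$ ($u = \left(-15\right) 3 = -45$)
$s{\left(F \right)} = -45$
$s^{2}{\left(A{\left(-5 - 2 \right)} \right)} = \left(-45\right)^{2} = 2025$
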